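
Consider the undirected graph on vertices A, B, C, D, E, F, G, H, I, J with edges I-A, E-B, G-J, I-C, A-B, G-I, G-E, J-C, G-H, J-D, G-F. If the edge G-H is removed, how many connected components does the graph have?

2

Before removal there is 1 component.
G-H is a bridge — removing it separates G's side from H's side.
After removal: 2 components.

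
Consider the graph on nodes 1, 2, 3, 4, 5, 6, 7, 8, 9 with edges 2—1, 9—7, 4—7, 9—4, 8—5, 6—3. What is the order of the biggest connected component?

Starting from 5 we can reach 5, 8. That is one component of size 2.
Starting from 1 we can reach 1, 2. That is one component of size 2.
Starting from 3 we can reach 3, 6. That is one component of size 2.
Starting from 4 we can reach 4, 7, 9. That is one component of size 3.
The largest has 3 vertices.

3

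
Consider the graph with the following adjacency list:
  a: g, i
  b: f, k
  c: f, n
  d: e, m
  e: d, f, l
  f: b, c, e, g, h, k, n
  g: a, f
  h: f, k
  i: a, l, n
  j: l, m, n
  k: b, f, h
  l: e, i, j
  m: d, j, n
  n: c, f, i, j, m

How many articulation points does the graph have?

1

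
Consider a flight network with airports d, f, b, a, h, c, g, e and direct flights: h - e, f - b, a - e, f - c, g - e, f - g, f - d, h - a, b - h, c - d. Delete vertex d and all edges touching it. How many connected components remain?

With d gone, the remaining components are: {a, b, c, e, f, g, h}.
That is 1 component.

1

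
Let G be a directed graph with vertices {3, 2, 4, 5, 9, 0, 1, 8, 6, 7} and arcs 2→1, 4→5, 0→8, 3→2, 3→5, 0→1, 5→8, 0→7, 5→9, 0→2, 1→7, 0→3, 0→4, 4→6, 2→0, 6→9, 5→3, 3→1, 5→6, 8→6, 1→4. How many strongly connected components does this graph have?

5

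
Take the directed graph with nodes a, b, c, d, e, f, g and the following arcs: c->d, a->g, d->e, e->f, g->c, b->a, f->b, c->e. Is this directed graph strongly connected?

Yes

From a we can reach every vertex (a, b, c, d, e, f, g), and every vertex can reach a (a, b, c, d, e, f, g). So the whole graph is one strongly connected component.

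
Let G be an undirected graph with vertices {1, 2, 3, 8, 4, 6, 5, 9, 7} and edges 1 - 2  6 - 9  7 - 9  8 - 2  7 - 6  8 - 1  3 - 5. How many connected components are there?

4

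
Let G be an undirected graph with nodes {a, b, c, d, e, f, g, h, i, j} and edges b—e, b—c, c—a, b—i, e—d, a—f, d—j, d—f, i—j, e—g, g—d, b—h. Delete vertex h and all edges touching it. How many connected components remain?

1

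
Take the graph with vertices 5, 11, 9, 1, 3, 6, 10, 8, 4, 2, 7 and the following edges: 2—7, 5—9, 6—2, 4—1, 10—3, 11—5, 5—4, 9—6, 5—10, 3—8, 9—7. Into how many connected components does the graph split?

Starting from 1 we can reach 1, 2, 3, 4, 5, 6, 7, 8, 9, 10, 11. That is one component of size 11.
Total: 1 component.

1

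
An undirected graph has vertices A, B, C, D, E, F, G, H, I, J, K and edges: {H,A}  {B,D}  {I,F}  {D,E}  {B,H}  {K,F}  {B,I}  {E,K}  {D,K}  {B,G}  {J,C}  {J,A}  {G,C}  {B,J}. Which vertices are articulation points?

B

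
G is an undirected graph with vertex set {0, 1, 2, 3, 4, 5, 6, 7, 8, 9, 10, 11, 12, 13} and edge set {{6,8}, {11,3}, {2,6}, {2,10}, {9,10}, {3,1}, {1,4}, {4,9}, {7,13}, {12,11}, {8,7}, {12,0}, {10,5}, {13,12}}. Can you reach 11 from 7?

Yes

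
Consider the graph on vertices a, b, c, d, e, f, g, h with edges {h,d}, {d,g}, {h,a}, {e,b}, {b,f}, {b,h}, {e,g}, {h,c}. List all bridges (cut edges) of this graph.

a-h, b-f, c-h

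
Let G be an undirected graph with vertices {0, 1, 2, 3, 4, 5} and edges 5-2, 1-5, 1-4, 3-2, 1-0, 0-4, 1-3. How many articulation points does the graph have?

1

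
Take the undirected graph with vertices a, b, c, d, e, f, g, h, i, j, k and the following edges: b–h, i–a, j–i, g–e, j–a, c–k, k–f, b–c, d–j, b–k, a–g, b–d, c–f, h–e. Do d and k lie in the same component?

From d we can reach a, b, c, d, e, f, g, h, i, j, k, which includes k.

Yes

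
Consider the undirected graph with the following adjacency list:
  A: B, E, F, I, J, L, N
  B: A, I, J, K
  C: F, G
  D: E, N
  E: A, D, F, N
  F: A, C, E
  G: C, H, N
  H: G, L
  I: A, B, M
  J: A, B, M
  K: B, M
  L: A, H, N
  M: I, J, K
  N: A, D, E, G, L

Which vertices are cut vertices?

A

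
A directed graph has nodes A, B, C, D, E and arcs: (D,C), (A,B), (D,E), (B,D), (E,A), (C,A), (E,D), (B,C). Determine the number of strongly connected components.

{A, B, C, D, E} are all mutually reachable — one SCC of size 5.
That gives 1 strongly connected component.

1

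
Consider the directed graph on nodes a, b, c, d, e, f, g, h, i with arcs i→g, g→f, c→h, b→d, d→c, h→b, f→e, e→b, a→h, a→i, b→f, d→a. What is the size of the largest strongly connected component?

9

{a, b, c, d, e, f, g, h, i} are all mutually reachable — one SCC of size 9.
The largest has 9 vertices.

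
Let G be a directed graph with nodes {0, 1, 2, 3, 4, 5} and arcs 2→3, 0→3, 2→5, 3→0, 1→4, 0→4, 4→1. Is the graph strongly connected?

There is no directed path from 0 to 2, so the graph is not strongly connected.

No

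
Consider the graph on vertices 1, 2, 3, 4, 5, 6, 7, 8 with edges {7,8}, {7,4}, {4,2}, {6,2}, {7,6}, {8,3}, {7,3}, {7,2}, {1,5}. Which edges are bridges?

The edges on the cycle 7-8-3-7 are not bridges since each lies on that cycle.
But removing 1 - 5 disconnects 1 from 5 — this is a bridge.

1-5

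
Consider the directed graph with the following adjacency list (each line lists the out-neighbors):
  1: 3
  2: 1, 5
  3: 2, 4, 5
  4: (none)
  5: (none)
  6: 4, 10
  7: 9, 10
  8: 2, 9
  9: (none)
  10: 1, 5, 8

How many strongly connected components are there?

{1, 2, 3} are all mutually reachable — one SCC of size 3.
{7} is an SCC by itself.
{8} is an SCC by itself.
{5} is an SCC by itself.
{6} is an SCC by itself.
(and 3 more singleton SCCs)
That gives 8 strongly connected components.

8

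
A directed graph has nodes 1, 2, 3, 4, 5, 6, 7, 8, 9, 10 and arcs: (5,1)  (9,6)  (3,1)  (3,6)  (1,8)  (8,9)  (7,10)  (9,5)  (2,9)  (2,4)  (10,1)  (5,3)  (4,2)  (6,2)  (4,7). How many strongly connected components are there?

1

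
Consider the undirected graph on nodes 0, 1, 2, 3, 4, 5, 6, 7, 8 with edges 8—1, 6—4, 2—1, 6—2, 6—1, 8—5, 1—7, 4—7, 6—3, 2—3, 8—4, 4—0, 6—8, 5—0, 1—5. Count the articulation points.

Removing 0, for instance, still leaves 1 component. No single vertex removal increases the component count — the graph has no articulation points.

0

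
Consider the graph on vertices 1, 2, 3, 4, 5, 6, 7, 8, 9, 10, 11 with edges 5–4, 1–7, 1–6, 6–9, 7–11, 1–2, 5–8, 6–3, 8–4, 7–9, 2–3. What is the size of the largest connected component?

10 is isolated — a component by itself.
Starting from 4 we can reach 4, 5, 8. That is one component of size 3.
Starting from 1 we can reach 1, 2, 3, 6, 7, 9, 11. That is one component of size 7.
The largest has 7 vertices.

7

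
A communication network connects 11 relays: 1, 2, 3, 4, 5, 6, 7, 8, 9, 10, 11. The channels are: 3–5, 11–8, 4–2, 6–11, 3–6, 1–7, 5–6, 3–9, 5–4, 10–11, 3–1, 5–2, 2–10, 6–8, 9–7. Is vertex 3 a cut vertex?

Yes

Deleting 3 raises the number of components from 1 to 2, so 3 is a cut vertex.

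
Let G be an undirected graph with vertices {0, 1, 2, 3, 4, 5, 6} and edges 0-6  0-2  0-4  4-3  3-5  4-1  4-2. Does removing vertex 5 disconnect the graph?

Deleting 5 leaves 1 component (was 1), so 5 is not a cut vertex.

No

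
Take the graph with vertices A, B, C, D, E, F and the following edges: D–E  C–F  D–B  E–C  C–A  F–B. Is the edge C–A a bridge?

Yes

Removing C–A leaves no path between C and A: the component count goes from 1 to 2. So it is a bridge.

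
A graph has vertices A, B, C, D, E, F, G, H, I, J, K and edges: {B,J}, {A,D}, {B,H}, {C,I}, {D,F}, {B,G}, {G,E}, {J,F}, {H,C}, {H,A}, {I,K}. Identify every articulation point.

B, C, G, H, I

Removing B increases the component count from 1 to 2, so B is a cut vertex.
Removing C increases the component count from 1 to 2, so C is a cut vertex.
Removing G increases the component count from 1 to 2, so G is a cut vertex.
Likewise H, I are cut vertices.
By contrast removing E leaves 1 component; it is not a cut vertex. No other vertex is a cut vertex either.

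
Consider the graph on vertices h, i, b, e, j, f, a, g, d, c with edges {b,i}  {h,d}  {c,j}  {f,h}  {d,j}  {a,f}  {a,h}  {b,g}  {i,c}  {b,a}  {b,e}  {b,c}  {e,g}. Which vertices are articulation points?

b

Removing b increases the component count from 1 to 2, so b is a cut vertex.
By contrast removing g leaves 1 component; it is not a cut vertex. No other vertex is a cut vertex either.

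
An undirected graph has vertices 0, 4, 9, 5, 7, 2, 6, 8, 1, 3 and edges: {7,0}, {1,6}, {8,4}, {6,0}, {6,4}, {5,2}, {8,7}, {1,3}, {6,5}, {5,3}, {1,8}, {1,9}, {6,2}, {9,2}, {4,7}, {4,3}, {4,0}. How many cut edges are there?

The edges on the cycle 1-6-5-2-9-1 are not bridges since each lies on that cycle.
Every edge lies on some cycle, so there are no bridges.

0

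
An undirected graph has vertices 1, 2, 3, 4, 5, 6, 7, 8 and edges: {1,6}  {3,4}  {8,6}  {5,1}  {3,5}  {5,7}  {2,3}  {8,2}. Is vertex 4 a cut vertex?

Deleting 4 leaves 1 component (was 1), so 4 is not a cut vertex.

No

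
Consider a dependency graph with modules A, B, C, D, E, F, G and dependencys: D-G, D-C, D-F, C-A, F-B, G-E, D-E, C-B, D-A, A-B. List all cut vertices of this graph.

Removing D increases the component count from 1 to 2, so D is a cut vertex.
By contrast removing E leaves 1 component; it is not a cut vertex. No other vertex is a cut vertex either.

D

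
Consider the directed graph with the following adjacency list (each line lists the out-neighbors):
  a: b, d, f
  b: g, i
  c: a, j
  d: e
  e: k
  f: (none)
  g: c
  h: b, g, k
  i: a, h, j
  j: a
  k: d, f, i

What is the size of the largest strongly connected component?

{a, b, c, d, e, g, h, i, j, k} are all mutually reachable — one SCC of size 10.
{f} is an SCC by itself.
The largest has 10 vertices.

10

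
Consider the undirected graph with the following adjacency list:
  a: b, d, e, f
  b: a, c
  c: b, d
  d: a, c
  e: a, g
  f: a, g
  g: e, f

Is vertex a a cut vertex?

Yes

Deleting a raises the number of components from 1 to 2, so a is a cut vertex.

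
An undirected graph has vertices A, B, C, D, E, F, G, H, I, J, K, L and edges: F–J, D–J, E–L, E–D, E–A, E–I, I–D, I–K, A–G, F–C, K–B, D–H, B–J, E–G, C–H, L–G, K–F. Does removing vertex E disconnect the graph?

Deleting E raises the number of components from 1 to 2, so E is a cut vertex.

Yes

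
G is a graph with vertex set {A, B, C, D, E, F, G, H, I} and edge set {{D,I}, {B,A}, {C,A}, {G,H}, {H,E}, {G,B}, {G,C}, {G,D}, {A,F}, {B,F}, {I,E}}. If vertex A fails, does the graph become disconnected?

No

Deleting A leaves 1 component (was 1) (its neighbors B, C, F remain connected to each other), so A is not a cut vertex.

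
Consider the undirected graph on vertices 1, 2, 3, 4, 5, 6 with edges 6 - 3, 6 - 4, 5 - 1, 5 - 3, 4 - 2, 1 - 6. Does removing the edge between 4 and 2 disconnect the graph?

Yes

Removing 4 - 2 leaves no path between 4 and 2: the component count goes from 1 to 2. So it is a bridge.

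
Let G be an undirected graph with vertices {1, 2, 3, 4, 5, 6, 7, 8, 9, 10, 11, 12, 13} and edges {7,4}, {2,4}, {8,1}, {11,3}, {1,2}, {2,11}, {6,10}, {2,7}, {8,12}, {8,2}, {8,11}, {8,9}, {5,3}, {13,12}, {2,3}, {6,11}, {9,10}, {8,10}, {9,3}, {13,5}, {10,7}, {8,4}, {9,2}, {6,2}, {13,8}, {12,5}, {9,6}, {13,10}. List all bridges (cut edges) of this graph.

The edges on the cycle 8-9-6-11-2-8 are not bridges since each lies on that cycle.
Every edge lies on some cycle, so there are no bridges.

none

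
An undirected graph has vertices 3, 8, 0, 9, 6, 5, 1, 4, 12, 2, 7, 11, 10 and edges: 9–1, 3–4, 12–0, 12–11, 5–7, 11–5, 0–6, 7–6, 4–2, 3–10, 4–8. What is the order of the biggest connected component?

6

Starting from 1 we can reach 1, 9. That is one component of size 2.
Starting from 2 we can reach 2, 3, 4, 8, 10. That is one component of size 5.
Starting from 0 we can reach 0, 5, 6, 7, 11, 12. That is one component of size 6.
The largest has 6 vertices.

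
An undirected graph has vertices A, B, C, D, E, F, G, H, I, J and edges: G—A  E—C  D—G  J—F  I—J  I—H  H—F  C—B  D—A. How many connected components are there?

Starting from B we can reach B, C, E. That is one component of size 3.
Starting from A we can reach A, D, G. That is one component of size 3.
Starting from F we can reach F, H, I, J. That is one component of size 4.
Total: 3 components.

3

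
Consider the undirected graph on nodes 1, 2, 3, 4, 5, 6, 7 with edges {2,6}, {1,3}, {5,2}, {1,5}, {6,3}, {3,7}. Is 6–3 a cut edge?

After removing 6–3, the path 6-2-5-1-3 still connects them, so the edge is not a bridge.

No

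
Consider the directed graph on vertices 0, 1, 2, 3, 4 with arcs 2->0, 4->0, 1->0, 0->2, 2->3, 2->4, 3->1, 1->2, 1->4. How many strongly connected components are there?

1

{0, 1, 2, 3, 4} are all mutually reachable — one SCC of size 5.
That gives 1 strongly connected component.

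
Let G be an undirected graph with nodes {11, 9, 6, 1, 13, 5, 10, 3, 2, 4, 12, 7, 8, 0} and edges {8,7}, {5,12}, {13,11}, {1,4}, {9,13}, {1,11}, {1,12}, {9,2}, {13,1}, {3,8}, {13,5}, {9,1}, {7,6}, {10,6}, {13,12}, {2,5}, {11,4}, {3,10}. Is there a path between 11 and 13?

From 11 we can reach 1, 2, 4, 5, 9, 11, 12, 13, which includes 13.

Yes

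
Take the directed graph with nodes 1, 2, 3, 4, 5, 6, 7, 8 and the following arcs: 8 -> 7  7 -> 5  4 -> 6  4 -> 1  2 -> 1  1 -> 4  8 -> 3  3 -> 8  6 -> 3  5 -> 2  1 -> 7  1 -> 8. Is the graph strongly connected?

Yes

From 3 we can reach every vertex (1, 2, 3, 4, 5, 6, 7, 8), and every vertex can reach 3 (1, 2, 3, 4, 5, 6, 7, 8). So the whole graph is one strongly connected component.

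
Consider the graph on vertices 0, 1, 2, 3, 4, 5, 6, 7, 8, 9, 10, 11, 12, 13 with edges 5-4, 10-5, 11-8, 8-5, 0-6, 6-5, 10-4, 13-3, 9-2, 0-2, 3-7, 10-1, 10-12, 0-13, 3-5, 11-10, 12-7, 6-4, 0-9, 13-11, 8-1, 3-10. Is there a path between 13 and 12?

From 13 we can reach 0, 1, 2, 3, 4, 5, 6, 7, 8, 9, 10, 11, 12, 13, which includes 12.

Yes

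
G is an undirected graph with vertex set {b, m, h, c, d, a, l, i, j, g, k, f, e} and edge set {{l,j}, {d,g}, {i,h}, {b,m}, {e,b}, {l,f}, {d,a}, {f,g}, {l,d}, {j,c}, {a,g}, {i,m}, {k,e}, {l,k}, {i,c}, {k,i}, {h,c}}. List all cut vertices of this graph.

Removing l increases the component count from 1 to 2, so l is a cut vertex.
By contrast removing a leaves 1 component; it is not a cut vertex. No other vertex is a cut vertex either.

l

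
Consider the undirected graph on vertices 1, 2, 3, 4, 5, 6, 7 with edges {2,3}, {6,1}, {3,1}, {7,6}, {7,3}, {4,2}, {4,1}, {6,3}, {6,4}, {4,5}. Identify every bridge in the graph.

The edges on the cycle 7-6-4-2-3-7 are not bridges since each lies on that cycle.
But removing 5-4 disconnects 5 from 4 — this is a bridge.

4-5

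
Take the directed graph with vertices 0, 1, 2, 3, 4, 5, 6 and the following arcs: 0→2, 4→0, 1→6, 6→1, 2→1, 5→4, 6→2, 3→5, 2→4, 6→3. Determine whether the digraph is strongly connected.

Yes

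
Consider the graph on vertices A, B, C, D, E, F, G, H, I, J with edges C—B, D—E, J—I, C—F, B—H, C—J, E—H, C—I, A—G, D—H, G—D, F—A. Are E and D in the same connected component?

Yes

From E we can reach A, B, C, D, E, F, G, H, I, J, which includes D.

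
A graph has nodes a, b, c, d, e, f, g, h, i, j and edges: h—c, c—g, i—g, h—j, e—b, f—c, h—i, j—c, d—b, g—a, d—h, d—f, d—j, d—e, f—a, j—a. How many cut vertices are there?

Removing d increases the component count from 1 to 2, so d is a cut vertex.
By contrast removing e leaves 1 component; it is not a cut vertex. No other vertex is a cut vertex either.

1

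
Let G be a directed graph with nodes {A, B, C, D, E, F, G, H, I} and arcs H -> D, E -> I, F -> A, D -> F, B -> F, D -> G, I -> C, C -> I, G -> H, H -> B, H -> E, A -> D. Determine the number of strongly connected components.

3

{A, B, D, F, G, H} are all mutually reachable — one SCC of size 6.
{C, I} are all mutually reachable — one SCC of size 2.
{E} is an SCC by itself.
That gives 3 strongly connected components.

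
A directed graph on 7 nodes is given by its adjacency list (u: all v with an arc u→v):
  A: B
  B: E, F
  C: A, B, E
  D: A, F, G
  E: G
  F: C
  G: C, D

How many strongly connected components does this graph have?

{A, B, C, D, E, F, G} are all mutually reachable — one SCC of size 7.
That gives 1 strongly connected component.

1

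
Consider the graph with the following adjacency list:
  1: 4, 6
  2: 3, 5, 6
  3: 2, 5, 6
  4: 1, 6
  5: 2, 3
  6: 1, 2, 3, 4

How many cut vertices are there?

1

Removing 6 increases the component count from 1 to 2, so 6 is a cut vertex.
By contrast removing 3 leaves 1 component; it is not a cut vertex. No other vertex is a cut vertex either.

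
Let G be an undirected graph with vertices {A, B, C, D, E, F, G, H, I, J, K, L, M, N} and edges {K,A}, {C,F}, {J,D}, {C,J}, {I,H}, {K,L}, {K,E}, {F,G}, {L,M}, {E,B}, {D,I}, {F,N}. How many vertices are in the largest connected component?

8

Starting from A we can reach A, B, E, K, L, M. That is one component of size 6.
Starting from C we can reach C, D, F, G, H, I, J, N. That is one component of size 8.
The largest has 8 vertices.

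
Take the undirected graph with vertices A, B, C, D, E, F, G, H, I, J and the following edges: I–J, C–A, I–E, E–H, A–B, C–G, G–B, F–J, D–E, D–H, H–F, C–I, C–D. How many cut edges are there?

The edges on the cycle C-A-B-G-C are not bridges since each lies on that cycle.
Every edge lies on some cycle, so there are no bridges.

0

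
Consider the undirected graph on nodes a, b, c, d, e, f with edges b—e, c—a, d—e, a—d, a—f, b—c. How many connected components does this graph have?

Starting from a we can reach a, b, c, d, e, f. That is one component of size 6.
Total: 1 component.

1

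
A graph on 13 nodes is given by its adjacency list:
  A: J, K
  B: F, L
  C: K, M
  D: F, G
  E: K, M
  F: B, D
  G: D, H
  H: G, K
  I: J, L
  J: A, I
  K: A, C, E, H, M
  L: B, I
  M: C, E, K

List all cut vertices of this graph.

K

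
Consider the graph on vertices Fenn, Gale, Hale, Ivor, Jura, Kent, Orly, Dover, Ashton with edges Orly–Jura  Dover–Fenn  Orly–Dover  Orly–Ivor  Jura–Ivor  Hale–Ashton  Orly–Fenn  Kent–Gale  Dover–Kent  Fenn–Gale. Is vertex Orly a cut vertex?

Deleting Orly raises the number of components from 2 to 3, so Orly is a cut vertex.

Yes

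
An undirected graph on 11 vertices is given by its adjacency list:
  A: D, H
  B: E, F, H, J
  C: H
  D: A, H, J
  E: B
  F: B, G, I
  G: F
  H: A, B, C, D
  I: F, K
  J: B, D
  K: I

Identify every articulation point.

B, F, H, I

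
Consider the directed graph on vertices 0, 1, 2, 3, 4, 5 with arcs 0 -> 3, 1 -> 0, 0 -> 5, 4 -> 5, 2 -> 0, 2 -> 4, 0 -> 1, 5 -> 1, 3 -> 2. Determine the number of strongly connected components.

{0, 1, 2, 3, 4, 5} are all mutually reachable — one SCC of size 6.
That gives 1 strongly connected component.

1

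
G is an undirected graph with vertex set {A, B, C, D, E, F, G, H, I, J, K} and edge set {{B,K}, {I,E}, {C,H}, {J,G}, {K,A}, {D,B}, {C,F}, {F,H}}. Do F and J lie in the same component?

The component containing F is {C, F, H}, and J is not in it.

No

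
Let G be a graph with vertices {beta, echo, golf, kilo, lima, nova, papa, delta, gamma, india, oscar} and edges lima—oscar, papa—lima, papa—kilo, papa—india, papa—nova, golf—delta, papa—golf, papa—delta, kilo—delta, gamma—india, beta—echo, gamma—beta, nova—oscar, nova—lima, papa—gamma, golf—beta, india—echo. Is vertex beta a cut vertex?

No

Deleting beta leaves 1 component (was 1) (its neighbors echo, golf, gamma remain connected to each other), so beta is not a cut vertex.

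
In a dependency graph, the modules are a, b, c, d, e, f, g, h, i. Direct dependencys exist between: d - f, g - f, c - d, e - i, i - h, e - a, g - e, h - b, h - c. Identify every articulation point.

Removing e increases the component count from 1 to 2, so e is a cut vertex.
Removing h increases the component count from 1 to 2, so h is a cut vertex.
By contrast removing b leaves 1 component; it is not a cut vertex. No other vertex is a cut vertex either.

e, h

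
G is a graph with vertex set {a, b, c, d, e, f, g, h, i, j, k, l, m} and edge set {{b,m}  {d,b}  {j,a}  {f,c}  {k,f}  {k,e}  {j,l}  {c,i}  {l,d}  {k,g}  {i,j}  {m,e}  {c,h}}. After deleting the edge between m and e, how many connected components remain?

1

m and e are still connected via m-b-d-l-j-i-c-f-k-e, so the component count stays at 1.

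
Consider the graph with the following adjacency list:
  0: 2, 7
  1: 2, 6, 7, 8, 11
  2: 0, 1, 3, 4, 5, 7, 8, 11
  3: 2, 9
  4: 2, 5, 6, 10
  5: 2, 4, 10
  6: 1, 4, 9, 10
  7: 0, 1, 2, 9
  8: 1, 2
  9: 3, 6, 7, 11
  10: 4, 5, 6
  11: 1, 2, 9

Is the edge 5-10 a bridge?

After removing 5-10, the path 5-4-10 still connects them, so the edge is not a bridge.

No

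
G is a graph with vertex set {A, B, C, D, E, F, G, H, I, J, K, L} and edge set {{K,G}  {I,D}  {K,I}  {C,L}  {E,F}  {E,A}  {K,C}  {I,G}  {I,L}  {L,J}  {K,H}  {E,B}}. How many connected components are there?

2

Starting from A we can reach A, B, E, F. That is one component of size 4.
Starting from C we can reach C, D, G, H, I, J, K, L. That is one component of size 8.
Total: 2 components.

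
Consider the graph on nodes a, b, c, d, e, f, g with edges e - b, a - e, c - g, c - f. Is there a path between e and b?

From e we can reach a, b, e, which includes b.

Yes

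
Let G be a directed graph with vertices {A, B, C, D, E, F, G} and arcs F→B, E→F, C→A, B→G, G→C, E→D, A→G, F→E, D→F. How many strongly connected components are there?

{D, E, F} are all mutually reachable — one SCC of size 3.
{A, C, G} are all mutually reachable — one SCC of size 3.
{B} is an SCC by itself.
That gives 3 strongly connected components.

3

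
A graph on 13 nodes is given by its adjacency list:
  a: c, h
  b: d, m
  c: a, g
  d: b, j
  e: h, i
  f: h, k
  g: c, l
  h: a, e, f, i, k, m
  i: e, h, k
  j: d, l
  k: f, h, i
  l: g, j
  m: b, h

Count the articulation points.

1

Removing h increases the component count from 1 to 2, so h is a cut vertex.
By contrast removing m leaves 1 component; it is not a cut vertex. No other vertex is a cut vertex either.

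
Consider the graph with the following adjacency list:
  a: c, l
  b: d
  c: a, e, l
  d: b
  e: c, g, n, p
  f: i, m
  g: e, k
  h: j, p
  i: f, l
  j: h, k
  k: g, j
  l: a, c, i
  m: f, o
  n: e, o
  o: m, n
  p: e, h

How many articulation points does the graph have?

Removing e increases the component count from 2 to 3, so e is a cut vertex.
By contrast removing m leaves 2 components; it is not a cut vertex. No other vertex is a cut vertex either.

1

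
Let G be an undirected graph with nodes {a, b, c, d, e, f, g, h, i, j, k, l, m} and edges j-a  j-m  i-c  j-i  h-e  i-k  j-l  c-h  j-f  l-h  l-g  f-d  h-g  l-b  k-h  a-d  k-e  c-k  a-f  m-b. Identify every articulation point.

Removing j increases the component count from 1 to 2, so j is a cut vertex.
By contrast removing g leaves 1 component; it is not a cut vertex. No other vertex is a cut vertex either.

j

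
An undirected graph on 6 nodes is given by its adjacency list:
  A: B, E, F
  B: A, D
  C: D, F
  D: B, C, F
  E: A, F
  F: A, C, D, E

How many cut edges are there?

0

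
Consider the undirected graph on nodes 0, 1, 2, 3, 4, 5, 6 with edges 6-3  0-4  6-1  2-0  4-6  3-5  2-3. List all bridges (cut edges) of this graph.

1-6, 3-5

The edges on the cycle 2-0-4-6-3-2 are not bridges since each lies on that cycle.
But removing 3-5 disconnects 3 from 5; removing 6-1 disconnects 6 from 1 — these are bridges.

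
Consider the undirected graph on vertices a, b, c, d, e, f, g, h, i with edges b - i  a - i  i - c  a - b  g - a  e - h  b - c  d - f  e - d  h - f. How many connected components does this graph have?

2

Starting from d we can reach d, e, f, h. That is one component of size 4.
Starting from a we can reach a, b, c, g, i. That is one component of size 5.
Total: 2 components.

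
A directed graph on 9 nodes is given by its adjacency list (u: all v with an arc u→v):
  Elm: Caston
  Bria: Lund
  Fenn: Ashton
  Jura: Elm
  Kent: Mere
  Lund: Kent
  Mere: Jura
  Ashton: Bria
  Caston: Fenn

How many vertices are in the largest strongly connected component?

9

{Elm, Bria, Fenn, Jura, Kent, Lund, Mere, Ashton, Caston} are all mutually reachable — one SCC of size 9.
The largest has 9 vertices.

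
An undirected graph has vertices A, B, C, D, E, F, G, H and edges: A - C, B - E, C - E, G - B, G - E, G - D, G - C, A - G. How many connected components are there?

H is isolated — a component by itself.
F is isolated — a component by itself.
Starting from A we can reach A, B, C, D, E, G. That is one component of size 6.
Total: 3 components.

3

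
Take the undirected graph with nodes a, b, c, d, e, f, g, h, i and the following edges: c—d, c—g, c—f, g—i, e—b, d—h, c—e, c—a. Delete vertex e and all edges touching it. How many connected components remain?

2

With e gone, the remaining components are: {b}; {a, c, d, f, g, h, i}.
That is 2 components.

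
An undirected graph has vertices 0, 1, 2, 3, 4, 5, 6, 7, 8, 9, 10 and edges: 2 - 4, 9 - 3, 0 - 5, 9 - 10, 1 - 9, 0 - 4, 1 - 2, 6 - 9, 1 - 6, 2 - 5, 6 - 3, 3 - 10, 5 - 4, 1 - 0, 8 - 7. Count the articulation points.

1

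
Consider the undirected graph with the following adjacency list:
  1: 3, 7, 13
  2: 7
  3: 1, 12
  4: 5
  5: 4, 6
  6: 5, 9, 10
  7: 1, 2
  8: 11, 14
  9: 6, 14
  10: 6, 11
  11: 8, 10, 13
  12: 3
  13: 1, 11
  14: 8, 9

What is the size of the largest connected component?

14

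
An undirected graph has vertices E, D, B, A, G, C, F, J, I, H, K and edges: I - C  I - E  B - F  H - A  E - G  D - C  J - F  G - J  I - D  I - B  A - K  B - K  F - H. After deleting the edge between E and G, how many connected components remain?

1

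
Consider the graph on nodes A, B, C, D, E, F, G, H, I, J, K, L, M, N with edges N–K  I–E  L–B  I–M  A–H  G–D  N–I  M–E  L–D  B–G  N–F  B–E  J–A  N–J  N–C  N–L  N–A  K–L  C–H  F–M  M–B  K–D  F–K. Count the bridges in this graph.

0

The edges on the cycle N-F-M-I-N are not bridges since each lies on that cycle.
Every edge lies on some cycle, so there are no bridges.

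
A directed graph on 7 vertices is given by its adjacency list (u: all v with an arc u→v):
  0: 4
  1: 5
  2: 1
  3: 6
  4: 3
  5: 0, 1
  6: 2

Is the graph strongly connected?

Yes

From 6 we can reach every vertex (0, 1, 2, 3, 4, 5, 6), and every vertex can reach 6 (0, 1, 2, 3, 4, 5, 6). So the whole graph is one strongly connected component.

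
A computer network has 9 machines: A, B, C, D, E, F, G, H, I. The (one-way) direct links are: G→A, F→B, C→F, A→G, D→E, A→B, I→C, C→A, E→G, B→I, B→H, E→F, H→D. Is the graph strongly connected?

From C we can reach every vertex (A, B, C, D, E, F, G, H, I), and every vertex can reach C (A, B, C, D, E, F, G, H, I). So the whole graph is one strongly connected component.

Yes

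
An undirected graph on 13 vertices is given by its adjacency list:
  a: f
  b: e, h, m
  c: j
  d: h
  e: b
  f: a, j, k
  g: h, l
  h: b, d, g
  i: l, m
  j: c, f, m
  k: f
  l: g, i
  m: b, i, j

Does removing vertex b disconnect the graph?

Yes

Deleting b raises the number of components from 1 to 2, so b is a cut vertex.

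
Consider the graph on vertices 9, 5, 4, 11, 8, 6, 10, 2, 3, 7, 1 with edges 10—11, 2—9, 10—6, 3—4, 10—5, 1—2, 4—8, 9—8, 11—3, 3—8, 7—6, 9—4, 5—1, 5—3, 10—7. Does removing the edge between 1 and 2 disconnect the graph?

After removing 1—2, the path 1-5-3-4-9-2 still connects them, so the edge is not a bridge.

No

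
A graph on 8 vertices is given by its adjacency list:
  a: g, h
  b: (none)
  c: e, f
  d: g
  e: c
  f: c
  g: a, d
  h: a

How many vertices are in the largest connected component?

4

b is isolated — a component by itself.
Starting from c we can reach c, e, f. That is one component of size 3.
Starting from a we can reach a, d, g, h. That is one component of size 4.
The largest has 4 vertices.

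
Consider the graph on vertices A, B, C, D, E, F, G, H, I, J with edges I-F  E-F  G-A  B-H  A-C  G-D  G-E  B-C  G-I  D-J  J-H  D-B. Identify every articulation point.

G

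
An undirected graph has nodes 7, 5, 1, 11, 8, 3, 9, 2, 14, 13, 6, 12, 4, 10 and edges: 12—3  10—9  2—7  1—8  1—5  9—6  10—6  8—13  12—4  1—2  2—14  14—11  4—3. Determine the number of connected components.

3

Starting from 3 we can reach 3, 4, 12. That is one component of size 3.
Starting from 6 we can reach 6, 9, 10. That is one component of size 3.
Starting from 1 we can reach 1, 2, 5, 7, 8, 11, 13, 14. That is one component of size 8.
Total: 3 components.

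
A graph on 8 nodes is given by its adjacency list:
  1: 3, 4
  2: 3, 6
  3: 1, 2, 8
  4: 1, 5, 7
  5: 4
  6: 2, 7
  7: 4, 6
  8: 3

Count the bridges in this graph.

The edges on the cycle 3-1-4-7-6-2-3 are not bridges since each lies on that cycle.
But removing 4-5 disconnects 4 from 5; removing 3-8 disconnects 3 from 8 — these are bridges.
That makes 2 bridges.

2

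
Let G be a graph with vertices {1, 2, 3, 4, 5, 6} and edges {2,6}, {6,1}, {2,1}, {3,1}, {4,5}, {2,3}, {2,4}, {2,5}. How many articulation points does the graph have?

1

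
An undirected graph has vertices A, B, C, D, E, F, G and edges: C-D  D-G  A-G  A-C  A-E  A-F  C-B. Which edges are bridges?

The edges on the cycle A-C-D-G-A are not bridges since each lies on that cycle.
But removing C-B disconnects C from B; removing A-F disconnects A from F; removing A-E disconnects A from E — these are bridges.

A-E, A-F, B-C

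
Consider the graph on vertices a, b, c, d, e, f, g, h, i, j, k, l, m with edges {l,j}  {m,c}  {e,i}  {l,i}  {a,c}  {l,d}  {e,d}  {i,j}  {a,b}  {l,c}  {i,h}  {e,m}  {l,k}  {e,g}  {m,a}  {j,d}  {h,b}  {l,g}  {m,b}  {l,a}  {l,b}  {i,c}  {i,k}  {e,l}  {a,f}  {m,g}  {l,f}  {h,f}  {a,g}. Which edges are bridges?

none

The edges on the cycle e-l-a-m-e are not bridges since each lies on that cycle.
Every edge lies on some cycle, so there are no bridges.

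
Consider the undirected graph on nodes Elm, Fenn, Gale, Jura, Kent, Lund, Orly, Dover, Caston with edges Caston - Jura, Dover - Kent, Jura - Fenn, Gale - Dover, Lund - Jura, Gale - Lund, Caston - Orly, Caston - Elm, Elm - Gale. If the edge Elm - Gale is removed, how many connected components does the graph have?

Elm and Gale are still connected via Elm-Caston-Jura-Lund-Gale, so the component count stays at 1.

1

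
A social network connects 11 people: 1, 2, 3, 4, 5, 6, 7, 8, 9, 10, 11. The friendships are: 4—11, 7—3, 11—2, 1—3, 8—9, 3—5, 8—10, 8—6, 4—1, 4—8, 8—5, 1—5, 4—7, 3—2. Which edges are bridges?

10-8, 6-8, 8-9

The edges on the cycle 4-8-5-1-4 are not bridges since each lies on that cycle.
But removing 10—8 disconnects 10 from 8; removing 8—9 disconnects 8 from 9; removing 8—6 disconnects 8 from 6 — these are bridges.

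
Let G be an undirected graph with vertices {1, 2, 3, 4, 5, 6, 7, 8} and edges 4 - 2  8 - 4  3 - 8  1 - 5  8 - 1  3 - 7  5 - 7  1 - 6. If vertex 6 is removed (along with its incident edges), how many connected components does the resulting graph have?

With 6 gone, the remaining components are: {1, 2, 3, 4, 5, 7, 8}.
That is 1 component.

1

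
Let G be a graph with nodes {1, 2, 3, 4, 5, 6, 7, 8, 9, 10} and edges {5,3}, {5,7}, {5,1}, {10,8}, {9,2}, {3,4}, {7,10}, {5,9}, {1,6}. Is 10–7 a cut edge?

Removing 10–7 leaves no path between 10 and 7: the component count goes from 1 to 2. So it is a bridge.

Yes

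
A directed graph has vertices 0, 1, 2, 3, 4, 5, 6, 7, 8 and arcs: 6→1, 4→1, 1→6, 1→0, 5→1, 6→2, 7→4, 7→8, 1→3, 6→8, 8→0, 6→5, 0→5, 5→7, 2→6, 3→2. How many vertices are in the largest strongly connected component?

9

{0, 1, 2, 3, 4, 5, 6, 7, 8} are all mutually reachable — one SCC of size 9.
The largest has 9 vertices.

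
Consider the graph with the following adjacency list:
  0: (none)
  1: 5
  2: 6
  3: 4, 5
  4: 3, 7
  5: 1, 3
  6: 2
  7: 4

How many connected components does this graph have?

0 is isolated — a component by itself.
Starting from 2 we can reach 2, 6. That is one component of size 2.
Starting from 1 we can reach 1, 3, 4, 5, 7. That is one component of size 5.
Total: 3 components.

3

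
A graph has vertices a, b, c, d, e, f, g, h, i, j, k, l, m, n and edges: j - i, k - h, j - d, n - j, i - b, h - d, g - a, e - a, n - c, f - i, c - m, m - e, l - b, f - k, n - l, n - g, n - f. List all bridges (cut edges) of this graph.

none

The edges on the cycle n-c-m-e-a-g-n are not bridges since each lies on that cycle.
Every edge lies on some cycle, so there are no bridges.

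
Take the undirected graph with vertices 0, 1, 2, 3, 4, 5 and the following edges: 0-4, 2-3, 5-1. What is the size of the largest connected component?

Starting from 0 we can reach 0, 4. That is one component of size 2.
Starting from 2 we can reach 2, 3. That is one component of size 2.
Starting from 1 we can reach 1, 5. That is one component of size 2.
The largest has 2 vertices.

2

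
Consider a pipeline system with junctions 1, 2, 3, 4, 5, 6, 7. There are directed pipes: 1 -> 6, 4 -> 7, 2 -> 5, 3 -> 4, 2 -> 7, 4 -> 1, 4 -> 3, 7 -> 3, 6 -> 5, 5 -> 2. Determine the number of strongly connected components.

1

{1, 2, 3, 4, 5, 6, 7} are all mutually reachable — one SCC of size 7.
That gives 1 strongly connected component.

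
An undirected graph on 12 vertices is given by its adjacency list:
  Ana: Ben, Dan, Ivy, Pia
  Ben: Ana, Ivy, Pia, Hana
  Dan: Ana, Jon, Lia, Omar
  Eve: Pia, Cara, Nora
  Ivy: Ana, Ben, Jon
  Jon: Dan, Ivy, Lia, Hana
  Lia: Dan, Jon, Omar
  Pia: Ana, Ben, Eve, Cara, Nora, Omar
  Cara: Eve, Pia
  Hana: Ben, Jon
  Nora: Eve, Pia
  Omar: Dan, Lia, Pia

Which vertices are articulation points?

Pia

Removing Pia increases the component count from 1 to 2, so Pia is a cut vertex.
By contrast removing Hana leaves 1 component; it is not a cut vertex. No other vertex is a cut vertex either.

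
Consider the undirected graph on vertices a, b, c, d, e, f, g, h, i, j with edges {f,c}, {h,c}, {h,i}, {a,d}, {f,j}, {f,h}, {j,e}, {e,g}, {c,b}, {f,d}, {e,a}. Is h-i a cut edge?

Yes

Removing h-i leaves no path between h and i: the component count goes from 1 to 2. So it is a bridge.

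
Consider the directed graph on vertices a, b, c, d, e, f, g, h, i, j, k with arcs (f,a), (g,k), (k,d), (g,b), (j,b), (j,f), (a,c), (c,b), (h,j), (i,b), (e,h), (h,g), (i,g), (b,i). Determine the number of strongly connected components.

9

{b, g, i} are all mutually reachable — one SCC of size 3.
{d} is an SCC by itself.
{e} is an SCC by itself.
{a} is an SCC by itself.
{h} is an SCC by itself.
(and 4 more singleton SCCs)
That gives 9 strongly connected components.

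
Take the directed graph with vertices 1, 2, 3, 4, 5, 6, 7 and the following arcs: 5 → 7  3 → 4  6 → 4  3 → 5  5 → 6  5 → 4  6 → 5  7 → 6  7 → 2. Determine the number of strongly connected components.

5

{5, 6, 7} are all mutually reachable — one SCC of size 3.
{4} is an SCC by itself.
{3} is an SCC by itself.
{2} is an SCC by itself.
{1} is an SCC by itself.
That gives 5 strongly connected components.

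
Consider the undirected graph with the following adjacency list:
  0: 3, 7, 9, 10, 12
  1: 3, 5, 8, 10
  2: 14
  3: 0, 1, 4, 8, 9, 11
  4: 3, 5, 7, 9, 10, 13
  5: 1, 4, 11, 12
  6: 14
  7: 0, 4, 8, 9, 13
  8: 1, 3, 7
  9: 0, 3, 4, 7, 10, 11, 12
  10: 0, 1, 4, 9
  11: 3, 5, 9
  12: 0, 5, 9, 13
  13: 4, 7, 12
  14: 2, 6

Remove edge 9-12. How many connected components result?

2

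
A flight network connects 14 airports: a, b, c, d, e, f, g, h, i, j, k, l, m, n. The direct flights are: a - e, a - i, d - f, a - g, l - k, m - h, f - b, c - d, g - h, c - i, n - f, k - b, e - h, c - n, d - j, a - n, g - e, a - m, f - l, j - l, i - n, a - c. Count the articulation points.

1

Removing a increases the component count from 1 to 2, so a is a cut vertex.
By contrast removing n leaves 1 component; it is not a cut vertex. No other vertex is a cut vertex either.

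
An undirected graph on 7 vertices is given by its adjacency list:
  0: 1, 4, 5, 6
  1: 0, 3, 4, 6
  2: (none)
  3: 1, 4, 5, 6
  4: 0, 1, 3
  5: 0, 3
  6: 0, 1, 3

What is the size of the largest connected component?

2 is isolated — a component by itself.
Starting from 0 we can reach 0, 1, 3, 4, 5, 6. That is one component of size 6.
The largest has 6 vertices.

6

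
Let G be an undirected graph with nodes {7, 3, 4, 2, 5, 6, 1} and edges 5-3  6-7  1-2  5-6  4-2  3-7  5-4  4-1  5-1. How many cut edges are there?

The edges on the cycle 5-6-7-3-5 are not bridges since each lies on that cycle.
Every edge lies on some cycle, so there are no bridges.

0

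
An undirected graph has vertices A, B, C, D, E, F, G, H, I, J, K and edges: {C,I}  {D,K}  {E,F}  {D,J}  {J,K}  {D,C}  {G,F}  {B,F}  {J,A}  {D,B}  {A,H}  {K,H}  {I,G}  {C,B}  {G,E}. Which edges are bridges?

The edges on the cycle G-E-F-G are not bridges since each lies on that cycle.
Every edge lies on some cycle, so there are no bridges.

none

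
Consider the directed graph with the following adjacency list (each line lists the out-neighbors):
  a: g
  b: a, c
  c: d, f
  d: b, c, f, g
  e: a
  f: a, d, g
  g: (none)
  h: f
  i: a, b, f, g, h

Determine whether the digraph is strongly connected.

There is no directed path from f to h, so the graph is not strongly connected.

No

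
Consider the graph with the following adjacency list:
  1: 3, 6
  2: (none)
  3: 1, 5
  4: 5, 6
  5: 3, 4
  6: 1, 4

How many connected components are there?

2 is isolated — a component by itself.
Starting from 1 we can reach 1, 3, 4, 5, 6. That is one component of size 5.
Total: 2 components.

2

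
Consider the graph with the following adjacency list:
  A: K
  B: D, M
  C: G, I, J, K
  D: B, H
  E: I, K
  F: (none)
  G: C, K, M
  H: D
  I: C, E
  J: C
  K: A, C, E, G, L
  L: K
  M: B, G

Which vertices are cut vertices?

Removing B increases the component count from 2 to 3, so B is a cut vertex.
Removing C increases the component count from 2 to 3, so C is a cut vertex.
Removing D increases the component count from 2 to 3, so D is a cut vertex.
Likewise G, K, M are cut vertices.
By contrast removing A leaves 2 components; it is not a cut vertex. No other vertex is a cut vertex either.

B, C, D, G, K, M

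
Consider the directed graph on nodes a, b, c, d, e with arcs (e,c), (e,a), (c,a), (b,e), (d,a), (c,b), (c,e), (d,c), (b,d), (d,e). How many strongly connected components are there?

2

{b, c, d, e} are all mutually reachable — one SCC of size 4.
{a} is an SCC by itself.
That gives 2 strongly connected components.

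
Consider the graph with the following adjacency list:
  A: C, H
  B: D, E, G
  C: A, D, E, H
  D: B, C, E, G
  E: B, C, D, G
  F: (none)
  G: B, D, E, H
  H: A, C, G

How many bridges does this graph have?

The edges on the cycle E-B-D-C-E are not bridges since each lies on that cycle.
Every edge lies on some cycle, so there are no bridges.

0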